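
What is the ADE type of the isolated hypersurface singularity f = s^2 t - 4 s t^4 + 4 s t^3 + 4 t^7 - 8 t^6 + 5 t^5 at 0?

D6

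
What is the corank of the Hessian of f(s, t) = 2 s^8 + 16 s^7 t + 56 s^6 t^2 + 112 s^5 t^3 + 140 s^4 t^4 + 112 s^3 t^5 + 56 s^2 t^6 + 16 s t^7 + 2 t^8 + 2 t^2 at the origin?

1

The Hessian at 0 is [[0, 0], [0, 4]] of rank 1; hence corank 1.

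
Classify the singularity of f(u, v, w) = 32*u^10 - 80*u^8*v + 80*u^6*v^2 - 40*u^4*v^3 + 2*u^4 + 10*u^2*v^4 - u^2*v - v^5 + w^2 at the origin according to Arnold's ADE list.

The Hessian of f at 0 has rank 1. Corank 2; j^3 = -u^2*v has shape L^2 M (L != M), so D-series; mu = 6 gives D_6.

D_{6}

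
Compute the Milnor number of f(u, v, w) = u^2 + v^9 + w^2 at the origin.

8

The Hessian of f at 0 has rank 2. Corank 1: A-series; mu = 8 gives A_8.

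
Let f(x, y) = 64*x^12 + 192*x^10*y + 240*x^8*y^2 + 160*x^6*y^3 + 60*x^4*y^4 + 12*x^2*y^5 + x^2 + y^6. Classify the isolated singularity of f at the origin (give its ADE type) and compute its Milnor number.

Type A_{5}, Milnor number mu = 5.

The Hessian of f at 0 has rank 1. Corank 1: A-series; mu = 5 gives A_5.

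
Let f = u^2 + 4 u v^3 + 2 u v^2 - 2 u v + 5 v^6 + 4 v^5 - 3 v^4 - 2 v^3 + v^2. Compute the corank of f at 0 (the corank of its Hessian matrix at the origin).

1

Hessian at 0 has rank 1.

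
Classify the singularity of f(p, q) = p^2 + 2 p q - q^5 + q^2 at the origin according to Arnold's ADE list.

The Hessian of f at 0 has rank 1. Corank 1: A-series; mu = 4 gives A_4.

A_4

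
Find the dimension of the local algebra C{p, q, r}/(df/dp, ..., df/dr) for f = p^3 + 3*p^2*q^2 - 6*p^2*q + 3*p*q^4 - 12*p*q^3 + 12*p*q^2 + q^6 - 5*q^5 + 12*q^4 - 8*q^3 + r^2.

The Hessian of f at 0 has rank 1. Corank 2; j^3 = (p - 2*q)^3 is a perfect cube, so E-series; the 5-jet and mu = 8 give E_8.

8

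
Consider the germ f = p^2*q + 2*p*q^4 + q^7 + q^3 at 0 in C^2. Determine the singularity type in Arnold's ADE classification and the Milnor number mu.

The Hessian of f at 0 has rank 0. Corank 2; j^3 = q*(p^2 + q^2) splits into three distinct lines over C (the quadratic factor has nonzero discriminant), so D_4.

Type D_4, Milnor number mu = 4.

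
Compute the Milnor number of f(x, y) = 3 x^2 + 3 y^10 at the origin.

The Hessian of f at 0 has rank 1. Corank 1: A-series; mu = 9 gives A_9.

9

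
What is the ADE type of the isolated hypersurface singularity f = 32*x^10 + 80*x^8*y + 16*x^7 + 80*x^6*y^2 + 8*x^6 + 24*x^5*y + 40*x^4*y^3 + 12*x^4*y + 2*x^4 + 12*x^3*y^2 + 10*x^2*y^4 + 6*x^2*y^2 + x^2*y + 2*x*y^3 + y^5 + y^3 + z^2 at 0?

D_{4}

The Hessian of f at 0 has rank 1. Corank 2; j^3 = y*(x^2 + y^2) splits into three distinct lines over C (the quadratic factor has nonzero discriminant), so D_4.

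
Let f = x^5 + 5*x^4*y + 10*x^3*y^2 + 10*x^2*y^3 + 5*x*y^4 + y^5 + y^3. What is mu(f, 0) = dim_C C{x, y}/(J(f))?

8

The Hessian of f at 0 has rank 0. Corank 2; j^3 = y^3 is a perfect cube, so E-series; the 5-jet and mu = 8 give E_8.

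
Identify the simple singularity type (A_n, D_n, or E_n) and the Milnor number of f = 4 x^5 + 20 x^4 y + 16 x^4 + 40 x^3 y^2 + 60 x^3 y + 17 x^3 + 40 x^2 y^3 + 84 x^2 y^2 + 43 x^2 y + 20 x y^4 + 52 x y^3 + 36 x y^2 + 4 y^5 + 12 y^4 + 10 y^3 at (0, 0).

The Hessian of f at 0 is [[0, 0], [0, 0]] with rank 0, so corank 2. A Groebner basis of the Jacobian ideal J(f) in C{x,y} is {y^3, x^2 - 6*y^2/13, x*y + 9*y^2/13}; counting standard monomials gives mu = 4. Corank 2; j^3 = (x + y)*(17*x^2 + 26*x*y + 10*y^2) splits into three distinct lines over C (the quadratic factor has nonzero discriminant), so D_4.

Type D4, Milnor number mu = 4.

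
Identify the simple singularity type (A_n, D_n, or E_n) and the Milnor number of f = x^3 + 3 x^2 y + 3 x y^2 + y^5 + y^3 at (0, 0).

The Hessian of f at 0 is [[0, 0], [0, 0]] with rank 0, so corank 2. A Groebner basis of the Jacobian ideal J(f) in C{x,y} is {y^4, x^2 + 2*x*y + y^2}; counting standard monomials gives mu = 8. Corank 2; j^3 = (x + y)^3 is a perfect cube, so E-series; the 5-jet and mu = 8 give E_8.

Type E_8, Milnor number mu = 8.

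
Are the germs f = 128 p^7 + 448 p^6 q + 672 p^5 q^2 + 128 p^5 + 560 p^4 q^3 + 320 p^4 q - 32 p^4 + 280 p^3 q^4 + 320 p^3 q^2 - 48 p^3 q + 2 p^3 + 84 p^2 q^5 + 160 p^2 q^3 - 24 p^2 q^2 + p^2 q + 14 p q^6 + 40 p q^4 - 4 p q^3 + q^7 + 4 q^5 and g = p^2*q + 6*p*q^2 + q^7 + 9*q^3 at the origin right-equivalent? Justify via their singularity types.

Yes.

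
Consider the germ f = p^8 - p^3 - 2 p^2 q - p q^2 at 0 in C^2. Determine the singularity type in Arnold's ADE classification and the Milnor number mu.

The Hessian of f at 0 is [[0, 0], [0, 0]] with rank 0, so corank 2. A Groebner basis of the Jacobian ideal J(f) in C{p,q} is {p*q/8 + q^7 + q^2/8, p*q^2 + q^3, p^2 + p*q}; counting standard monomials gives mu = 9. Corank 2; j^3 = -p*(p + q)^2 has shape L^2 M (L != M), so D-series; mu = 9 gives D_9.

Type D_{9}, Milnor number mu = 9.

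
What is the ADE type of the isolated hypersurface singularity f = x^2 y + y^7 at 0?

D_{8}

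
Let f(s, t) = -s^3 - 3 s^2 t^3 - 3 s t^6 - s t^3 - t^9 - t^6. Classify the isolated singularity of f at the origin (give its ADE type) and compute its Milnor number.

Type E_7, Milnor number mu = 7.

The Hessian of f at 0 has rank 0. Corank 2; j^3 = -s^3 is a perfect cube, so E-series; the 4-jet and mu = 7 give E_7.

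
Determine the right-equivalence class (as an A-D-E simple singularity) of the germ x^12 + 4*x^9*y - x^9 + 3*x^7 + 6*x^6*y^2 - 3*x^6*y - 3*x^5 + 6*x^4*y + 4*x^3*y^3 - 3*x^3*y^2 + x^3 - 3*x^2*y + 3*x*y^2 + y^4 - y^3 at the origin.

E_{6}

The Hessian of f at 0 has rank 0. Corank 2; j^3 = (x - y)^3 is a perfect cube, so E-series; the 4-jet and mu = 6 give E_6.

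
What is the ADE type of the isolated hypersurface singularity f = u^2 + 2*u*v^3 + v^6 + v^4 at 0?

The Hessian of f at 0 is [[2, 0], [0, 0]] with rank 1, so corank 1. A Groebner basis of the Jacobian ideal J(f) in C{u,v} is {v^3, u}; counting standard monomials gives mu = 3. Corank 1: A-series; mu = 3 gives A_3.

A3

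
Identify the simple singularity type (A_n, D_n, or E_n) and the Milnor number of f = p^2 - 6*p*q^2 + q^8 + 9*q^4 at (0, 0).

Type A_{7}, Milnor number mu = 7.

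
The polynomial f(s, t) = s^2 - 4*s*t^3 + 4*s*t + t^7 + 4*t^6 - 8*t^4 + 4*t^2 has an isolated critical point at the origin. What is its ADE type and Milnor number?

Type A6, Milnor number mu = 6.

The Hessian of f at 0 is [[2, 4], [4, 8]] with rank 1, so corank 1. A Groebner basis of the Jacobian ideal J(f) in C{s,t} is {-s/2 + t^3 - t, s^2 + 4*s*t + 4*t^2}; counting standard monomials gives mu = 6. Corank 1: A-series; mu = 6 gives A_6.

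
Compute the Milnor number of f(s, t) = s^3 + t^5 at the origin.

8

The Hessian of f at 0 is [[0, 0], [0, 0]] with rank 0, so corank 2. A Groebner basis of the Jacobian ideal J(f) in C{s,t} is {t^4, s^2}; counting standard monomials gives mu = 8. Corank 2; j^3 = s^3 is a perfect cube, so E-series; the 5-jet and mu = 8 give E_8.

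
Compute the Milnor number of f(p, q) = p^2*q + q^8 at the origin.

The Hessian of f at 0 has rank 0. Corank 2; j^3 = p^2*q has shape L^2 M (L != M), so D-series; mu = 9 gives D_9.

9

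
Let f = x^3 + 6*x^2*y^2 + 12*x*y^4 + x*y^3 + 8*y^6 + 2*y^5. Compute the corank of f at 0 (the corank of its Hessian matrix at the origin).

Hessian at 0 has rank 0.

2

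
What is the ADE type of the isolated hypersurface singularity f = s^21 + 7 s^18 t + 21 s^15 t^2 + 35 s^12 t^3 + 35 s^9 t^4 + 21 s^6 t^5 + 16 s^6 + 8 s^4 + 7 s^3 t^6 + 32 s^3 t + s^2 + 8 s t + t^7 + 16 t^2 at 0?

A6

The Hessian of f at 0 is [[2, 8], [8, 32]] with rank 1, so corank 1. A Groebner basis of the Jacobian ideal J(f) in C{s,t} is {-s*t/256 + t^4 - t^2/64, s*t^2 + s/192 + 8*t^3/3 + t/48, s^2 + 8*s*t + 16*t^2}; counting standard monomials gives mu = 6. Corank 1: A-series; mu = 6 gives A_6.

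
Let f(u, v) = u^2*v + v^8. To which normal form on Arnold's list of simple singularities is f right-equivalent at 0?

The Hessian of f at 0 is [[0, 0], [0, 0]] with rank 0, so corank 2. A Groebner basis of the Jacobian ideal J(f) in C{u,v} is {u^2/8 + v^7, u^3, u*v}; counting standard monomials gives mu = 9. Corank 2; j^3 = u^2*v has shape L^2 M (L != M), so D-series; mu = 9 gives D_9.

D9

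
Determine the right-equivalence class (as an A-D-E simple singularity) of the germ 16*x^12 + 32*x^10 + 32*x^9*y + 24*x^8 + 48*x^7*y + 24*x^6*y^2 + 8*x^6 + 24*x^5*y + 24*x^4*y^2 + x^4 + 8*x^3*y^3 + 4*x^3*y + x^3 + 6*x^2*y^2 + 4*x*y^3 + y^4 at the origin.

The Hessian of f at 0 is [[0, 0], [0, 0]] with rank 0, so corank 2. A Groebner basis of the Jacobian ideal J(f) in C{x,y} is {y^4, x*y^2 + y^3/3, x^2}; counting standard monomials gives mu = 6. Corank 2; j^3 = x^3 is a perfect cube, so E-series; the 4-jet and mu = 6 give E_6.

E6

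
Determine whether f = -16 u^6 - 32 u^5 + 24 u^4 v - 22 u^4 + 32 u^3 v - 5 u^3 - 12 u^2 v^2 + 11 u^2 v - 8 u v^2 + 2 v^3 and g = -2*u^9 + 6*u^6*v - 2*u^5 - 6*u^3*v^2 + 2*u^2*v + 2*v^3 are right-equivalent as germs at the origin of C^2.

The Hessian of f at 0 is [[0, 0], [0, 0]] with rank 0, so corank 2. A Groebner basis of the Jacobian ideal J(f) in C{u,v} is {v^3, u^2 + 2*v^2, u*v + v^2}; counting standard monomials gives mu = 4. Corank 2; j^3 = -(u - v)*(5*u^2 - 6*u*v + 2*v^2) splits into three distinct lines over C (the quadratic factor has nonzero discriminant), so D_4. The Hessian of g at 0 is [[0, 0], [0, 0]] with rank 0, so corank 2. A Groebner basis of the Jacobian ideal J(g) in C{u,v} is {v^3, u^2 + 3*v^2, u*v}; counting standard monomials gives mu = 4. Corank 2; j^3 = 2*v*(u^2 + v^2) splits into three distinct lines over C (the quadratic factor has nonzero discriminant), so D_4. Both have type D_4, hence right-equivalent.

Yes.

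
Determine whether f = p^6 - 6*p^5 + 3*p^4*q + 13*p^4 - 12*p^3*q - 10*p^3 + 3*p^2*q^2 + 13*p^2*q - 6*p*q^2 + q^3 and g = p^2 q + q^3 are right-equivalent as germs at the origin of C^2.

Yes.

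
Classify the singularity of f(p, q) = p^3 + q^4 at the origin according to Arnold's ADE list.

The Hessian of f at 0 has rank 0. Corank 2; j^3 = p^3 is a perfect cube, so E-series; the 4-jet and mu = 6 give E_6.

E_6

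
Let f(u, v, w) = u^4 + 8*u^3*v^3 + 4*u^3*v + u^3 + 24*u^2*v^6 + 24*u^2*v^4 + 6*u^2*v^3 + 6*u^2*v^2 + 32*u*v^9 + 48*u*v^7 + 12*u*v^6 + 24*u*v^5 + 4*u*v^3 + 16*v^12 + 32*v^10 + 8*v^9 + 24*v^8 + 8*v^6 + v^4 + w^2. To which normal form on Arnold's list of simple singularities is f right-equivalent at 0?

E_{6}

The Hessian of f at 0 has rank 1. Corank 2; j^3 = u^3 is a perfect cube, so E-series; the 4-jet and mu = 6 give E_6.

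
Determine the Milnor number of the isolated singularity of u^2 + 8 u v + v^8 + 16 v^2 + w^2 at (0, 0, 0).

7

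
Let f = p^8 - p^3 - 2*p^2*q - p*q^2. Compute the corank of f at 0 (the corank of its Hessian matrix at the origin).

2

Hessian at 0 has rank 0.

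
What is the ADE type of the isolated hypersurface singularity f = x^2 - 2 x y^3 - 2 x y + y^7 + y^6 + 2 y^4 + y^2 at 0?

A6

The Hessian of f at 0 has rank 1. Corank 1: A-series; mu = 6 gives A_6.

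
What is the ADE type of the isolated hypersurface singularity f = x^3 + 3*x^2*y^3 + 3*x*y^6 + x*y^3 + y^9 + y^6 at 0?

E7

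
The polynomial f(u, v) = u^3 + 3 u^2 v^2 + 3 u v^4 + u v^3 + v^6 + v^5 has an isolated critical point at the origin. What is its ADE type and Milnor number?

Type E_{7}, Milnor number mu = 7.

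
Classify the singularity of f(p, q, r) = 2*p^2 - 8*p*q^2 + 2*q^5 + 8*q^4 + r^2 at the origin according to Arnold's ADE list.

The Hessian of f at 0 has rank 2. Corank 1: A-series; mu = 4 gives A_4.

A4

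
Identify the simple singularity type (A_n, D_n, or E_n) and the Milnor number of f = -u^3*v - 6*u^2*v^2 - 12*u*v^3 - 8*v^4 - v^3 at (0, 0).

Type E_{7}, Milnor number mu = 7.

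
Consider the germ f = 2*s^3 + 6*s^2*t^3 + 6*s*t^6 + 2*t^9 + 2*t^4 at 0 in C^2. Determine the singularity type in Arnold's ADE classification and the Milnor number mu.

Type E6, Milnor number mu = 6.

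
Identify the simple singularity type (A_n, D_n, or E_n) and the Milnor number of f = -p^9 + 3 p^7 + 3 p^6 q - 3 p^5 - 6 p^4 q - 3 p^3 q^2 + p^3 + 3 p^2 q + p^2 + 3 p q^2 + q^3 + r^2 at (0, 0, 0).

Type A_2, Milnor number mu = 2.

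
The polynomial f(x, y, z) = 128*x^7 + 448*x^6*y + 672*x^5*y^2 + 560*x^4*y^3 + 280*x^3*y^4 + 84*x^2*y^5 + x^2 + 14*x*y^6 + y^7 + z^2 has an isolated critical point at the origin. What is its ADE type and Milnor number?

Type A6, Milnor number mu = 6.

The Hessian of f at 0 is [[2, 0, 0], [0, 0, 0], [0, 0, 2]] with rank 2, so corank 1. A Groebner basis of the Jacobian ideal J(f) in C{x,y,z} is {y^6, x, z}; counting standard monomials gives mu = 6. Corank 1: A-series; mu = 6 gives A_6.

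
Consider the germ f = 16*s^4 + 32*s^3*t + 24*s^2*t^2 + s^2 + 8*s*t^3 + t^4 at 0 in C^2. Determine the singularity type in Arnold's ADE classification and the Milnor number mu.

Type A3, Milnor number mu = 3.

The Hessian of f at 0 is [[2, 0], [0, 0]] with rank 1, so corank 1. A Groebner basis of the Jacobian ideal J(f) in C{s,t} is {t^3, s}; counting standard monomials gives mu = 3. Corank 1: A-series; mu = 3 gives A_3.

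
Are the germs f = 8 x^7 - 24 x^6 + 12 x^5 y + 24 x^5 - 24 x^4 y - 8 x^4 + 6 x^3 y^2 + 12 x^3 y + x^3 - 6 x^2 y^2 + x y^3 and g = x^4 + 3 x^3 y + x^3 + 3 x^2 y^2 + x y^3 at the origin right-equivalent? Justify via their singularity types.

The Hessian of f at 0 is [[0, 0], [0, 0]] with rank 0, so corank 2. A Groebner basis of the Jacobian ideal J(f) in C{x,y} is {3*x^2/4 + y^4 + y^3/4, x^3, x^2*y - x^2/4 - y^3/12, -x^2 + x*y^2 - y^3/3}; counting standard monomials gives mu = 7. Corank 2; j^3 = x^3 is a perfect cube, so E-series; the 4-jet and mu = 7 give E_7. The Hessian of g at 0 is [[0, 0], [0, 0]] with rank 0, so corank 2. A Groebner basis of the Jacobian ideal J(g) in C{x,y} is {3*x^2 + y^4 + y^3, x^3, x^2*y - x^2 - y^3/3, 2*x^2 + x*y^2 + 2*y^3/3}; counting standard monomials gives mu = 7. Corank 2; j^3 = x^3 is a perfect cube, so E-series; the 4-jet and mu = 7 give E_7. Both have type E_7, hence right-equivalent.

Yes.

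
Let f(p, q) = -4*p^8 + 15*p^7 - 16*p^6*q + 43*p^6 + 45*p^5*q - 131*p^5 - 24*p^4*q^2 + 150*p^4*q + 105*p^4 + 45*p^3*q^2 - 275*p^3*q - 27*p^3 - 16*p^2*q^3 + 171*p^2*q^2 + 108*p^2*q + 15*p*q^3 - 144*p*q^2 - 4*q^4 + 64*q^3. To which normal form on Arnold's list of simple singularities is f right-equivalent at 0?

The Hessian of f at 0 has rank 0. Corank 2; j^3 = -(3*p - 4*q)^3 is a perfect cube, so E-series; the 4-jet and mu = 7 give E_7.

E_{7}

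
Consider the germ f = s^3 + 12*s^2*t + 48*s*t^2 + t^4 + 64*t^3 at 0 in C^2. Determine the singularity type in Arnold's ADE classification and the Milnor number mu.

Type E_{6}, Milnor number mu = 6.

The Hessian of f at 0 has rank 0. Corank 2; j^3 = (s + 4*t)^3 is a perfect cube, so E-series; the 4-jet and mu = 6 give E_6.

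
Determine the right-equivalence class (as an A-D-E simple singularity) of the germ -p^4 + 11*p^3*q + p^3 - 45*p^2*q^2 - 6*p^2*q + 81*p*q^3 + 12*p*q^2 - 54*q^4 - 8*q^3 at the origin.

E7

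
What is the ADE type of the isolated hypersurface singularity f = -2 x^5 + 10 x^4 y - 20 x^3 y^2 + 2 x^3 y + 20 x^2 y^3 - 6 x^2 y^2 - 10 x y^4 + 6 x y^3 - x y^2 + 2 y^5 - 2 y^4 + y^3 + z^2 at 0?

The Hessian of f at 0 has rank 1. Corank 2; j^3 = -y^2*(x - y) has shape L^2 M (L != M), so D-series; mu = 6 gives D_6.

D_6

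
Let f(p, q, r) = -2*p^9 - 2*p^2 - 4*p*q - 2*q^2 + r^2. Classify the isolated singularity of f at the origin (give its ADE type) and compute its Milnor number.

Type A_{8}, Milnor number mu = 8.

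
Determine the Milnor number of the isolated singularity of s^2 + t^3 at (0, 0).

2

The Hessian of f at 0 has rank 1. Corank 1: A-series; mu = 2 gives A_2.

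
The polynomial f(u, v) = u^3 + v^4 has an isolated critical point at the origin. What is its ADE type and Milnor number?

The Hessian of f at 0 has rank 0. Corank 2; j^3 = u^3 is a perfect cube, so E-series; the 4-jet and mu = 6 give E_6.

Type E_{6}, Milnor number mu = 6.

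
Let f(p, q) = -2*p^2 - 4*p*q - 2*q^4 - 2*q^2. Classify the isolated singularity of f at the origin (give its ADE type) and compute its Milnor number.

The Hessian of f at 0 is [[-4, -4], [-4, -4]] with rank 1, so corank 1. A Groebner basis of the Jacobian ideal J(f) in C{p,q} is {q^3, p + q}; counting standard monomials gives mu = 3. Corank 1: A-series; mu = 3 gives A_3.

Type A_3, Milnor number mu = 3.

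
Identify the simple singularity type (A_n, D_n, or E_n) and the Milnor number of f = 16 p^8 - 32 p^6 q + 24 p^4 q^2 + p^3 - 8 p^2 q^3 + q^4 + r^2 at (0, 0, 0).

The Hessian of f at 0 is [[0, 0, 0], [0, 0, 0], [0, 0, 2]] with rank 1, so corank 2. A Groebner basis of the Jacobian ideal J(f) in C{p,q,r} is {q^3, p^2, r}; counting standard monomials gives mu = 6. Corank 2; j^3 = p^3 is a perfect cube, so E-series; the 4-jet and mu = 6 give E_6.

Type E_{6}, Milnor number mu = 6.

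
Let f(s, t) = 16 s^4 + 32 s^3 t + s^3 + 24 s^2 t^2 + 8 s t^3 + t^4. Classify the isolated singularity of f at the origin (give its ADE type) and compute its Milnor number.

The Hessian of f at 0 has rank 0. Corank 2; j^3 = s^3 is a perfect cube, so E-series; the 4-jet and mu = 6 give E_6.

Type E_6, Milnor number mu = 6.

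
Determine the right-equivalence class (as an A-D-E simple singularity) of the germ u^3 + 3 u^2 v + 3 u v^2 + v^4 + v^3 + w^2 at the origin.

E6

The Hessian of f at 0 has rank 1. Corank 2; j^3 = (u + v)^3 is a perfect cube, so E-series; the 4-jet and mu = 6 give E_6.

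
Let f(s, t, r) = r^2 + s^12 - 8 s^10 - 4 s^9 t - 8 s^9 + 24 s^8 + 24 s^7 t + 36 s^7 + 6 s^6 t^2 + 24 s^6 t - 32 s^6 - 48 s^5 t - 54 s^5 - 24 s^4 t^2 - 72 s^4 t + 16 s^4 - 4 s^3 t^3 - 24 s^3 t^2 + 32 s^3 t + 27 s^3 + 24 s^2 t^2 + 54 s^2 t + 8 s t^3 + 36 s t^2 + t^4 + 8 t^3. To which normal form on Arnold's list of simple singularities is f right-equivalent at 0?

The Hessian of f at 0 is [[0, 0, 0], [0, 0, 0], [0, 0, 2]] with rank 1, so corank 2. A Groebner basis of the Jacobian ideal J(f) in C{s,t,r} is {t^4, s*t^2 + 11*t^3/18, s^2 + 4*s*t/3 + 4*t^2/9, r}; counting standard monomials gives mu = 6. Corank 2; j^3 = (3*s + 2*t)^3 is a perfect cube, so E-series; the 4-jet and mu = 6 give E_6.

E_{6}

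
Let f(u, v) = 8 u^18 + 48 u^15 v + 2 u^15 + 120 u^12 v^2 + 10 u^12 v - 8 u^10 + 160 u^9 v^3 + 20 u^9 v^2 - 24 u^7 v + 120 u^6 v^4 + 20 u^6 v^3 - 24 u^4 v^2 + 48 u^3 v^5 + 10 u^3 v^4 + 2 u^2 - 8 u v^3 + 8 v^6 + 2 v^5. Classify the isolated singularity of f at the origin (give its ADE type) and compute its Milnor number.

The Hessian of f at 0 has rank 1. Corank 1: A-series; mu = 4 gives A_4.

Type A4, Milnor number mu = 4.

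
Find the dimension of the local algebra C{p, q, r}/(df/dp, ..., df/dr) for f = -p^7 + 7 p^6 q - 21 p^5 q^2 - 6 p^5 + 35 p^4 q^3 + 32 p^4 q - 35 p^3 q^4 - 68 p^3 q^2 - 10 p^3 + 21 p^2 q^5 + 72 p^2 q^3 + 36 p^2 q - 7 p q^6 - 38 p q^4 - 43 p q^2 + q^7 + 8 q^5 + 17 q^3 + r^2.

4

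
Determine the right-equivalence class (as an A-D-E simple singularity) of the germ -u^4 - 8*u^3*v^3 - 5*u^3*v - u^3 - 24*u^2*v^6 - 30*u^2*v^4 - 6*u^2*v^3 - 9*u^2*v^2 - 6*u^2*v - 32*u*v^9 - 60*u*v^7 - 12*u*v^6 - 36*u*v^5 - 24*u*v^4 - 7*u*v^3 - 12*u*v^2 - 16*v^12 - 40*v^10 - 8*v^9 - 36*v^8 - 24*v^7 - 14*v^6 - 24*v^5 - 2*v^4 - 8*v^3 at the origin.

E7

The Hessian of f at 0 is [[0, 0], [0, 0]] with rank 0, so corank 2. A Groebner basis of the Jacobian ideal J(f) in C{u,v} is {3*u^2 + 12*u*v + v^4 - v^3 + 12*v^2, u^3 + 18*u^2 + 72*u*v + 2*v^3 + 72*v^2, u^2*v - 7*u^2 - 28*u*v - 5*v^3/3 - 28*v^2, 2*u^2 + u*v^2 + 8*u*v + 4*v^3/3 + 8*v^2}; counting standard monomials gives mu = 7. Corank 2; j^3 = -(u + 2*v)^3 is a perfect cube, so E-series; the 4-jet and mu = 7 give E_7.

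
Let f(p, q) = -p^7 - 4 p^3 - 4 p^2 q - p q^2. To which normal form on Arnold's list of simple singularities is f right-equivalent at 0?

D_8

The Hessian of f at 0 has rank 0. Corank 2; j^3 = -p*(2*p + q)^2 has shape L^2 M (L != M), so D-series; mu = 8 gives D_8.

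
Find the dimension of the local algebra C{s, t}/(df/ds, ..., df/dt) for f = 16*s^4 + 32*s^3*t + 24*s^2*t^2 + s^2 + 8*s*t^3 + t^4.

3

The Hessian of f at 0 has rank 1. Corank 1: A-series; mu = 3 gives A_3.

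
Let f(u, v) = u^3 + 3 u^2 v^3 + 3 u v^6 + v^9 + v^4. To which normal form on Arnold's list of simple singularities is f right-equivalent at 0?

The Hessian of f at 0 is [[0, 0], [0, 0]] with rank 0, so corank 2. A Groebner basis of the Jacobian ideal J(f) in C{u,v} is {v^3, u^2}; counting standard monomials gives mu = 6. Corank 2; j^3 = u^3 is a perfect cube, so E-series; the 4-jet and mu = 6 give E_6.

E_{6}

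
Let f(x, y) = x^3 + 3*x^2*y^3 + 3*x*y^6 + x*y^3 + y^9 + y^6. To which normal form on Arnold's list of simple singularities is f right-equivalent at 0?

E_7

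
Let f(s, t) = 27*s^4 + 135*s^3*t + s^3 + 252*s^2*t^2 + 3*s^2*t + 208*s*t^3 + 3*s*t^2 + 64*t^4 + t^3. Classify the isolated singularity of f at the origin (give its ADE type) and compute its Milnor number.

Type E_7, Milnor number mu = 7.

The Hessian of f at 0 is [[0, 0], [0, 0]] with rank 0, so corank 2. A Groebner basis of the Jacobian ideal J(f) in C{s,t} is {s^2/3 + 2*s*t/3 + t^4 + t^3/9 + t^2/3, s^3 + 7*s^2/3 + 14*s*t/3 + 16*t^3/9 + 7*t^2/3, s^2*t - 13*s^2/9 - 26*s*t/9 - 40*t^3/27 - 13*t^2/9, 2*s^2/3 + s*t^2 + 4*s*t/3 + 11*t^3/9 + 2*t^2/3}; counting standard monomials gives mu = 7. Corank 2; j^3 = (s + t)^3 is a perfect cube, so E-series; the 4-jet and mu = 7 give E_7.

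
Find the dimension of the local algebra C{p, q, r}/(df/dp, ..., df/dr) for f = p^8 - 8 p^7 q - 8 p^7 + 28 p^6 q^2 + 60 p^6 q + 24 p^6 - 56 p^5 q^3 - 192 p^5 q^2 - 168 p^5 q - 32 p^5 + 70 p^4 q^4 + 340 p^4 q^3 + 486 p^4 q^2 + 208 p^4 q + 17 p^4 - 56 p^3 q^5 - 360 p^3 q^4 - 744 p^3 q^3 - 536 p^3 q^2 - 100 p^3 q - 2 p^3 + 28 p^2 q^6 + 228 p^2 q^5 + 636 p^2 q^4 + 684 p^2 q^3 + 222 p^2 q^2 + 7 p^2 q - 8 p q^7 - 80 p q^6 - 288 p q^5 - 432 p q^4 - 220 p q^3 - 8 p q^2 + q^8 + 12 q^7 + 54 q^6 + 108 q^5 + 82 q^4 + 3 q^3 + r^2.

The Hessian of f at 0 has rank 1. Corank 2; j^3 = -(p - q)^2*(2*p - 3*q) has shape L^2 M (L != M), so D-series; mu = 5 gives D_5.

5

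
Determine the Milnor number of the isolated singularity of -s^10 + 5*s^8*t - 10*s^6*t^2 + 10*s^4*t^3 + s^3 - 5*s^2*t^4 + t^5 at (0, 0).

The Hessian of f at 0 is [[0, 0], [0, 0]] with rank 0, so corank 2. A Groebner basis of the Jacobian ideal J(f) in C{s,t} is {t^4, s^2}; counting standard monomials gives mu = 8. Corank 2; j^3 = s^3 is a perfect cube, so E-series; the 5-jet and mu = 8 give E_8.

8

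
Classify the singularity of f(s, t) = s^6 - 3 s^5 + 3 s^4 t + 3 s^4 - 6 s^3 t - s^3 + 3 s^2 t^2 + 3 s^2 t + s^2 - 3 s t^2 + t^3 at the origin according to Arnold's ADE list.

A2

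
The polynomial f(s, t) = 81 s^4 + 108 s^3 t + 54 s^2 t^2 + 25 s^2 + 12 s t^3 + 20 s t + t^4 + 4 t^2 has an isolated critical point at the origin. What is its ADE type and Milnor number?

Type A3, Milnor number mu = 3.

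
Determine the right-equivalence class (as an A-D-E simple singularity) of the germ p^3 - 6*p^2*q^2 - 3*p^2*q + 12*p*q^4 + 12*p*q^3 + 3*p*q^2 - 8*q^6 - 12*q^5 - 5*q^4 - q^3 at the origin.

E6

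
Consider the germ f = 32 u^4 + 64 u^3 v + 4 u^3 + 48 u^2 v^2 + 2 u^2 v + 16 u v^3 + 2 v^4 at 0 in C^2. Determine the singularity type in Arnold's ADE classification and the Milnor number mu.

Type D5, Milnor number mu = 5.

The Hessian of f at 0 is [[0, 0], [0, 0]] with rank 0, so corank 2. A Groebner basis of the Jacobian ideal J(f) in C{u,v} is {u*v^2, -u*v/8 + v^3, u^2 + u*v/2}; counting standard monomials gives mu = 5. Corank 2; j^3 = 2*u^2*(2*u + v) has shape L^2 M (L != M), so D-series; mu = 5 gives D_5.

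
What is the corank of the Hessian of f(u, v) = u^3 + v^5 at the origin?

The Hessian at 0 is [[0, 0], [0, 0]] of rank 0; hence corank 2.

2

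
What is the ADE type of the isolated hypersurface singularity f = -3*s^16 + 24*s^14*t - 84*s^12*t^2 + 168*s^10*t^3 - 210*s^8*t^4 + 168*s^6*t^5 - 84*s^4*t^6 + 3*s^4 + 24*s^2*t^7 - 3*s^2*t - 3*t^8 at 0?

D_9

The Hessian of f at 0 is [[0, 0], [0, 0]] with rank 0, so corank 2. A Groebner basis of the Jacobian ideal J(f) in C{s,t} is {s^2/8 + t^7, s^3, s*t}; counting standard monomials gives mu = 9. Corank 2; j^3 = -3*s^2*t has shape L^2 M (L != M), so D-series; mu = 9 gives D_9.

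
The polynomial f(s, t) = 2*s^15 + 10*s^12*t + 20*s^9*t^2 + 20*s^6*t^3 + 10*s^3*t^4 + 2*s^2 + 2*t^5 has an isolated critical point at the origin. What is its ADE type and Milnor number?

The Hessian of f at 0 has rank 1. Corank 1: A-series; mu = 4 gives A_4.

Type A_{4}, Milnor number mu = 4.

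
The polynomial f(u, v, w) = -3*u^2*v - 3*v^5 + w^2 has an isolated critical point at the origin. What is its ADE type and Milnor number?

Type D_6, Milnor number mu = 6.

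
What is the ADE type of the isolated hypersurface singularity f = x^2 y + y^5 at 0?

The Hessian of f at 0 is [[0, 0], [0, 0]] with rank 0, so corank 2. A Groebner basis of the Jacobian ideal J(f) in C{x,y} is {x^2/5 + y^4, x^3, x*y}; counting standard monomials gives mu = 6. Corank 2; j^3 = x^2*y has shape L^2 M (L != M), so D-series; mu = 6 gives D_6.

D_{6}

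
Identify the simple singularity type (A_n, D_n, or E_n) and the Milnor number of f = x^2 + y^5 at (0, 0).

Type A4, Milnor number mu = 4.

The Hessian of f at 0 is [[2, 0], [0, 0]] with rank 1, so corank 1. A Groebner basis of the Jacobian ideal J(f) in C{x,y} is {y^4, x}; counting standard monomials gives mu = 4. Corank 1: A-series; mu = 4 gives A_4.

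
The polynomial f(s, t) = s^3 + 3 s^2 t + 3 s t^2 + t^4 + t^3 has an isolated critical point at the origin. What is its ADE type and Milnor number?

Type E_6, Milnor number mu = 6.

The Hessian of f at 0 has rank 0. Corank 2; j^3 = (s + t)^3 is a perfect cube, so E-series; the 4-jet and mu = 6 give E_6.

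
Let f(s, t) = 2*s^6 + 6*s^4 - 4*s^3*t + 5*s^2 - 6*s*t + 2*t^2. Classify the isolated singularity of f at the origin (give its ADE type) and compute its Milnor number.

Type A_{1}, Milnor number mu = 1.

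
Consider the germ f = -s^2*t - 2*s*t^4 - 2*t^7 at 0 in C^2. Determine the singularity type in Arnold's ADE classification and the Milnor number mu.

Type D_{8}, Milnor number mu = 8.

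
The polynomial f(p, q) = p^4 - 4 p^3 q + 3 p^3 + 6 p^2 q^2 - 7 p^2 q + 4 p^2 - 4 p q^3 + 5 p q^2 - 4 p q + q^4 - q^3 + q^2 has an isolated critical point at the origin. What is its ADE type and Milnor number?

Type A_{2}, Milnor number mu = 2.

The Hessian of f at 0 has rank 1. Corank 1: A-series; mu = 2 gives A_2.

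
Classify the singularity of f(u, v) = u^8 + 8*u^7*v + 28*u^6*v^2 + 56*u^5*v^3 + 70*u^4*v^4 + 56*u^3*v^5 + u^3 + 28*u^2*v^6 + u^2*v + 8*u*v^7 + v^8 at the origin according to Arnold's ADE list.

D_{9}

The Hessian of f at 0 is [[0, 0], [0, 0]] with rank 0, so corank 2. A Groebner basis of the Jacobian ideal J(f) in C{u,v} is {-u*v/8 + v^7, u*v^2, u^2 + u*v}; counting standard monomials gives mu = 9. Corank 2; j^3 = u^2*(u + v) has shape L^2 M (L != M), so D-series; mu = 9 gives D_9.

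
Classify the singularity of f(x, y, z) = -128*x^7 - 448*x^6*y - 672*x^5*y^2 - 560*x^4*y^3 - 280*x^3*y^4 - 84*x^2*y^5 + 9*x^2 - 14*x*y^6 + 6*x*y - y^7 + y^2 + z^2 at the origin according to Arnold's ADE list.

A_{6}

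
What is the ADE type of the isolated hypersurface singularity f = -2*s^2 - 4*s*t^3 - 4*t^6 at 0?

A_{5}

The Hessian of f at 0 has rank 1. Corank 1: A-series; mu = 5 gives A_5.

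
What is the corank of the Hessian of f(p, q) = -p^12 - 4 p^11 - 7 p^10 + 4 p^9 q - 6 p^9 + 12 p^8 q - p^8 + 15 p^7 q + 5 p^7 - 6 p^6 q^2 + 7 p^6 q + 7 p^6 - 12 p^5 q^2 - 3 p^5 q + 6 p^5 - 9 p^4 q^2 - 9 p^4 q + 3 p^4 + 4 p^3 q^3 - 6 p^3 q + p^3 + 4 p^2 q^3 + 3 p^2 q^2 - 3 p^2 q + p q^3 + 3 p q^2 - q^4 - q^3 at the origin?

Hessian at 0 has rank 0.

2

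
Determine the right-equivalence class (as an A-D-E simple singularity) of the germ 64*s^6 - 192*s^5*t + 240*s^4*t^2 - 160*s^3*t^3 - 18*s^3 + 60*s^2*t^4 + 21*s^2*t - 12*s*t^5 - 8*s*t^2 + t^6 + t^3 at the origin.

D_{7}

The Hessian of f at 0 has rank 0. Corank 2; j^3 = -(2*s - t)*(3*s - t)^2 has shape L^2 M (L != M), so D-series; mu = 7 gives D_7.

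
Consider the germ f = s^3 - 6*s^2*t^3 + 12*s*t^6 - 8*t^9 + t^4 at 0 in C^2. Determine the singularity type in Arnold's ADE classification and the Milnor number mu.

The Hessian of f at 0 has rank 0. Corank 2; j^3 = s^3 is a perfect cube, so E-series; the 4-jet and mu = 6 give E_6.

Type E_6, Milnor number mu = 6.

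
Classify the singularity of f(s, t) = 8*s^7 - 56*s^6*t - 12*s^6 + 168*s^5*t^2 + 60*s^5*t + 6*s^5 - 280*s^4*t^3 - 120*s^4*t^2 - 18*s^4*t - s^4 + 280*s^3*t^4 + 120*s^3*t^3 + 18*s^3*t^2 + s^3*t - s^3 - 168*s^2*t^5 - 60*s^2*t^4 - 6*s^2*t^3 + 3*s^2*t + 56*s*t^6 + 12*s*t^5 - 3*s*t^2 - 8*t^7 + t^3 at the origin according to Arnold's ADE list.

E7

The Hessian of f at 0 has rank 0. Corank 2; j^3 = -(s - t)^3 is a perfect cube, so E-series; the 4-jet and mu = 7 give E_7.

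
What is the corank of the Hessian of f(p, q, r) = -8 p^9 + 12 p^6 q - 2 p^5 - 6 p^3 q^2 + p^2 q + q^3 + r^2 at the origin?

2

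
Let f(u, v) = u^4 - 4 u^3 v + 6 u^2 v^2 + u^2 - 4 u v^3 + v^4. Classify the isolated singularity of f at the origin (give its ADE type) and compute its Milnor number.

The Hessian of f at 0 has rank 1. Corank 1: A-series; mu = 3 gives A_3.

Type A_3, Milnor number mu = 3.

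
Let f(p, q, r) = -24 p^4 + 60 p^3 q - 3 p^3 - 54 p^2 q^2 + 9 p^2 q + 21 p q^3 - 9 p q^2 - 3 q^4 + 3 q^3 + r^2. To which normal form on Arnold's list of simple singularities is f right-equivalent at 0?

E_7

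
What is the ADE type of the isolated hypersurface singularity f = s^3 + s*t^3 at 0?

E_{7}

The Hessian of f at 0 has rank 0. Corank 2; j^3 = s^3 is a perfect cube, so E-series; the 4-jet and mu = 7 give E_7.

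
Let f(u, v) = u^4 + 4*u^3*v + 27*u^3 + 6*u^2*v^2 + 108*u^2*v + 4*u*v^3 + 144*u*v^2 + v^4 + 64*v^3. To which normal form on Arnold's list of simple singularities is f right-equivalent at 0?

The Hessian of f at 0 is [[0, 0], [0, 0]] with rank 0, so corank 2. A Groebner basis of the Jacobian ideal J(f) in C{u,v} is {v^4, u*v^2 + 11*v^3/9, u^2 + 8*u*v/3 + 16*v^2/9}; counting standard monomials gives mu = 6. Corank 2; j^3 = (3*u + 4*v)^3 is a perfect cube, so E-series; the 4-jet and mu = 6 give E_6.

E_6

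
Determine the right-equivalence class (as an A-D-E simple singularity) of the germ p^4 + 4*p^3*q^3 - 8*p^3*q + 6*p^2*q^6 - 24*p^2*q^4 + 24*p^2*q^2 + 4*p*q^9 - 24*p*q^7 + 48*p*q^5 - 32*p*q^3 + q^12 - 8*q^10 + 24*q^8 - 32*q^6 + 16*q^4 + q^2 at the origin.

The Hessian of f at 0 has rank 1. Corank 1: A-series; mu = 3 gives A_3.

A3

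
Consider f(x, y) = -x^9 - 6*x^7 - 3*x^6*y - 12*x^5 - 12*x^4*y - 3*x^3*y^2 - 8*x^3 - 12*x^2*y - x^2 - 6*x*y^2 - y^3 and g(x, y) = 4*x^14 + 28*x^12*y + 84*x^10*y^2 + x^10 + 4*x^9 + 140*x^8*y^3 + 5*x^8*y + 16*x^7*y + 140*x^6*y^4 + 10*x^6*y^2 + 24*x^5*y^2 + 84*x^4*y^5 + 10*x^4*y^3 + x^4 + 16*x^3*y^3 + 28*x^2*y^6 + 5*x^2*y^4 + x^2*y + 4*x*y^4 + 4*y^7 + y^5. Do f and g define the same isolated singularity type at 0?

No.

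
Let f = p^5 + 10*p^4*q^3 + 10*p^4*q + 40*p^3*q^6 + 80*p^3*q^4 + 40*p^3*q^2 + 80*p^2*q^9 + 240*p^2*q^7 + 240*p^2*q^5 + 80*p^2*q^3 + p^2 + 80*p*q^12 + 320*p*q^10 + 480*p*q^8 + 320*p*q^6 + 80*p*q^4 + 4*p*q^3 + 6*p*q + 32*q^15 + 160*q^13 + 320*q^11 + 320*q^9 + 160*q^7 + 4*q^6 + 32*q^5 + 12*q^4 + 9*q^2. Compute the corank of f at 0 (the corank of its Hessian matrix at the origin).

Hessian at 0 has rank 1.

1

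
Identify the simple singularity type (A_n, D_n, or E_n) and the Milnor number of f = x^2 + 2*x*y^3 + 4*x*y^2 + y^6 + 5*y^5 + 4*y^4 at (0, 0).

The Hessian of f at 0 has rank 1. Corank 1: A-series; mu = 4 gives A_4.

Type A4, Milnor number mu = 4.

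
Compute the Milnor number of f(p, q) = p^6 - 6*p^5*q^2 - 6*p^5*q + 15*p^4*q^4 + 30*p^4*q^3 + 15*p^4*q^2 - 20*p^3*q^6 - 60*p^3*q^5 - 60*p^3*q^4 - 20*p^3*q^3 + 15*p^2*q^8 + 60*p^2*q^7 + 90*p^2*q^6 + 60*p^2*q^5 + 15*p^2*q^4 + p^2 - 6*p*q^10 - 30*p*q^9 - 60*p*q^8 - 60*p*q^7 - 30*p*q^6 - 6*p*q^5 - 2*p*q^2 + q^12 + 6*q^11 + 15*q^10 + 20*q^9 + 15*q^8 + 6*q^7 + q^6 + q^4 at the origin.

The Hessian of f at 0 is [[2, 0], [0, 0]] with rank 1, so corank 1. A Groebner basis of the Jacobian ideal J(f) in C{p,q} is {p^3, p^2*q, -p + q^2}; counting standard monomials gives mu = 5. Corank 1: A-series; mu = 5 gives A_5.

5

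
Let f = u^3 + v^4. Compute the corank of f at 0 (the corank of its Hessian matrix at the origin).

The Hessian at 0 is [[0, 0], [0, 0]] of rank 0; hence corank 2.

2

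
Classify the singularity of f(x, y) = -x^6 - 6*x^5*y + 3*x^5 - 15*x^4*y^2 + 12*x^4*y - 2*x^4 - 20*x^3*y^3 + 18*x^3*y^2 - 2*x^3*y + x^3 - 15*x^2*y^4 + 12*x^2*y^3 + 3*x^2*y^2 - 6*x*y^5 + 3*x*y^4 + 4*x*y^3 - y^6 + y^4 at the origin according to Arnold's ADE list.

E_6

The Hessian of f at 0 has rank 0. Corank 2; j^3 = x^3 is a perfect cube, so E-series; the 4-jet and mu = 6 give E_6.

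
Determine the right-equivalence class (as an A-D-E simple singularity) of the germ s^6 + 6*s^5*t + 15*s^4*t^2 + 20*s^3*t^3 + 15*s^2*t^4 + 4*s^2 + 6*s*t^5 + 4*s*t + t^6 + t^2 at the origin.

A5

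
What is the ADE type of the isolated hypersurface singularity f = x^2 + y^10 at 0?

The Hessian of f at 0 has rank 1. Corank 1: A-series; mu = 9 gives A_9.

A9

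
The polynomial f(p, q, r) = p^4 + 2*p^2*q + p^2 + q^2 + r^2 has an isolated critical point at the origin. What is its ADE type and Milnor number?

The Hessian of f at 0 has rank 3. Corank 0: nondegenerate Morse point, so A_1.

Type A_{1}, Milnor number mu = 1.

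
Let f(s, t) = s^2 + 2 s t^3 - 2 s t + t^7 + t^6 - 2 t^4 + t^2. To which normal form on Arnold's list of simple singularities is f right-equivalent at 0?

A6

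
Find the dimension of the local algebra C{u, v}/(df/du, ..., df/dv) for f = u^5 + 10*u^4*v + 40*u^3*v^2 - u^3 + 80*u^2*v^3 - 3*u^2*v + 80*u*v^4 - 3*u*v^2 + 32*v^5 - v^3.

8

The Hessian of f at 0 is [[0, 0], [0, 0]] with rank 0, so corank 2. A Groebner basis of the Jacobian ideal J(f) in C{u,v} is {v^5, u*v^3 + 5*v^4/4, u^2 + 2*u*v + v^2}; counting standard monomials gives mu = 8. Corank 2; j^3 = -(u + v)^3 is a perfect cube, so E-series; the 5-jet and mu = 8 give E_8.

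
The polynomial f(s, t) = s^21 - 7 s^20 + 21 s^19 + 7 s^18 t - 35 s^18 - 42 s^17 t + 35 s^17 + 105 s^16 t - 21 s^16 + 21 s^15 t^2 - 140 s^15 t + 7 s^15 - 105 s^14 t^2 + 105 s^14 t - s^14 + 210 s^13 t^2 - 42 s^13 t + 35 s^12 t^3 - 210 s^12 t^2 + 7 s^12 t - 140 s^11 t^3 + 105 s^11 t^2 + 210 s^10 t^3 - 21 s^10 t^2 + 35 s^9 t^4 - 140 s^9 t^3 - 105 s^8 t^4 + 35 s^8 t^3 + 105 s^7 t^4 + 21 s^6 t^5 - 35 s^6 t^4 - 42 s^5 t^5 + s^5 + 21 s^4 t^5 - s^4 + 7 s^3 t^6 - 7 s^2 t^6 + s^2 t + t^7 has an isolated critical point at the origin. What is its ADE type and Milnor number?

The Hessian of f at 0 is [[0, 0], [0, 0]] with rank 0, so corank 2. A Groebner basis of the Jacobian ideal J(f) in C{s,t} is {s^2/7 + t^6, s^3, s*t}; counting standard monomials gives mu = 8. Corank 2; j^3 = s^2*t has shape L^2 M (L != M), so D-series; mu = 8 gives D_8.

Type D_8, Milnor number mu = 8.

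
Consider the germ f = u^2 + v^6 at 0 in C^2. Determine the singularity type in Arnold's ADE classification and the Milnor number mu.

Type A_{5}, Milnor number mu = 5.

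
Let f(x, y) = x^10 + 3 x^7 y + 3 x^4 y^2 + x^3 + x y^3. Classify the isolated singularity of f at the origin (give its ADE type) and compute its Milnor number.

The Hessian of f at 0 is [[0, 0], [0, 0]] with rank 0, so corank 2. A Groebner basis of the Jacobian ideal J(f) in C{x,y} is {x^3, x*y^2, 3*x^2 + y^3}; counting standard monomials gives mu = 7. Corank 2; j^3 = x^3 is a perfect cube, so E-series; the 4-jet and mu = 7 give E_7.

Type E_7, Milnor number mu = 7.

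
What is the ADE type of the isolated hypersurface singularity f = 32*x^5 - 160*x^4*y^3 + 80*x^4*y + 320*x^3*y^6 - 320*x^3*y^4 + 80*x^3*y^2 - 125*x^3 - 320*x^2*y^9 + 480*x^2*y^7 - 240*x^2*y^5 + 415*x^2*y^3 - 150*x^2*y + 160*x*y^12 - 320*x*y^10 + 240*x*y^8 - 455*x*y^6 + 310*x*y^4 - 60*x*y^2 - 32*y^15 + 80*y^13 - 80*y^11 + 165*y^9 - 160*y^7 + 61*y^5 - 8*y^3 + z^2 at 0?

E_{8}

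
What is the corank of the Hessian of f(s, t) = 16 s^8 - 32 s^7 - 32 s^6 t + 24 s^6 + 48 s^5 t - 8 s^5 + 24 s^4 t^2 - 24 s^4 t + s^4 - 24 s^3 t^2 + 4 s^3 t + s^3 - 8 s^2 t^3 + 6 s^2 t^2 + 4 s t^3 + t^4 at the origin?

2

The Hessian at 0 is [[0, 0], [0, 0]] of rank 0; hence corank 2.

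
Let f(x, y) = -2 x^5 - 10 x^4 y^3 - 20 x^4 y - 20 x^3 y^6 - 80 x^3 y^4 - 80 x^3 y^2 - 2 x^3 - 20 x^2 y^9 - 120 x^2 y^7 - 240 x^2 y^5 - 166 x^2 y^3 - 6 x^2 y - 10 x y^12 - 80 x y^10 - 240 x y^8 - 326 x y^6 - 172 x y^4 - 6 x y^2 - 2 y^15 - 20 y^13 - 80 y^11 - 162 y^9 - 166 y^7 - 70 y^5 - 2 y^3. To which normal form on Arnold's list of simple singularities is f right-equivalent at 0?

The Hessian of f at 0 has rank 0. Corank 2; j^3 = -2*(x + y)^3 is a perfect cube, so E-series; the 5-jet and mu = 8 give E_8.

E_8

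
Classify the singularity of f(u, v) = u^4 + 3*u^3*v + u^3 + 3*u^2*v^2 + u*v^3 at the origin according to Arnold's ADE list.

The Hessian of f at 0 has rank 0. Corank 2; j^3 = u^3 is a perfect cube, so E-series; the 4-jet and mu = 7 give E_7.

E7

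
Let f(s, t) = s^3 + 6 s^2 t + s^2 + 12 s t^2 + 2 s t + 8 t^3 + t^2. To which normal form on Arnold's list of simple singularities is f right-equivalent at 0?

A_{2}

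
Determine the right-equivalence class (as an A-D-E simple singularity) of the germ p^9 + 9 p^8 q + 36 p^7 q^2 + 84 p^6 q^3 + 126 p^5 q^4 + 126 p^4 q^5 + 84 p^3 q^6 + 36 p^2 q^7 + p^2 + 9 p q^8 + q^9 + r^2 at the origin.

The Hessian of f at 0 is [[2, 0, 0], [0, 0, 0], [0, 0, 2]] with rank 2, so corank 1. A Groebner basis of the Jacobian ideal J(f) in C{p,q,r} is {q^8, p, r}; counting standard monomials gives mu = 8. Corank 1: A-series; mu = 8 gives A_8.

A_8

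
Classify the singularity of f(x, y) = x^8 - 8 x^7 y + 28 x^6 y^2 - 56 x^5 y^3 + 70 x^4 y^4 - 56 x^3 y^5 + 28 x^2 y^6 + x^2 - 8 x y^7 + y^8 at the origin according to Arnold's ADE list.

A_{7}

The Hessian of f at 0 is [[2, 0], [0, 0]] with rank 1, so corank 1. A Groebner basis of the Jacobian ideal J(f) in C{x,y} is {y^7, x}; counting standard monomials gives mu = 7. Corank 1: A-series; mu = 7 gives A_7.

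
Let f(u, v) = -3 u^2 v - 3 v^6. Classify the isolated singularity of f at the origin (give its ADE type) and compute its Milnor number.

Type D_7, Milnor number mu = 7.

The Hessian of f at 0 is [[0, 0], [0, 0]] with rank 0, so corank 2. A Groebner basis of the Jacobian ideal J(f) in C{u,v} is {u^2/6 + v^5, u^3, u*v}; counting standard monomials gives mu = 7. Corank 2; j^3 = -3*u^2*v has shape L^2 M (L != M), so D-series; mu = 7 gives D_7.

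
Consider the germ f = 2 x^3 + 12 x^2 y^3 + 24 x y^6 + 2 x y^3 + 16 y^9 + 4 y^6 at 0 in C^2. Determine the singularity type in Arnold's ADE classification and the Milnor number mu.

Type E7, Milnor number mu = 7.

The Hessian of f at 0 is [[0, 0], [0, 0]] with rank 0, so corank 2. A Groebner basis of the Jacobian ideal J(f) in C{x,y} is {x^3, x*y^2, 3*x^2 + y^3}; counting standard monomials gives mu = 7. Corank 2; j^3 = 2*x^3 is a perfect cube, so E-series; the 4-jet and mu = 7 give E_7.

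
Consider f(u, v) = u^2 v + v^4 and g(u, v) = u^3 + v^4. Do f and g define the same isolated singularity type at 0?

The Hessian of f at 0 has rank 0. Corank 2; j^3 = u^2*v has shape L^2 M (L != M), so D-series; mu = 5 gives D_5. The Hessian of g at 0 has rank 0. Corank 2; j^3 = u^3 is a perfect cube, so E-series; the 4-jet and mu = 6 give E_6. f is D_5 but g is E_6, hence not right-equivalent.

No.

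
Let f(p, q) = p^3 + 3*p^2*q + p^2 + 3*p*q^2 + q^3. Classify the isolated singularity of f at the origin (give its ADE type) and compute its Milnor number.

The Hessian of f at 0 has rank 1. Corank 1: A-series; mu = 2 gives A_2.

Type A2, Milnor number mu = 2.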